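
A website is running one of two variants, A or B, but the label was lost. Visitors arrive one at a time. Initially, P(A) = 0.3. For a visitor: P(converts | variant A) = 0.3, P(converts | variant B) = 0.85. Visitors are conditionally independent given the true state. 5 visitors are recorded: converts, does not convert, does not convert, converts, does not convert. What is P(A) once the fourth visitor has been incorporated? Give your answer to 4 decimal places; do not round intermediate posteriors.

After 'converts': P(A) = 0.3·0.3000 / (0.3·0.3000 + 0.85·0.7000) ≈ 0.1314
After 'does not convert': P(A) = 0.7·0.1314 / (0.7·0.1314 + 0.15·0.8686) ≈ 0.4138
After 'does not convert': P(A) = 0.7·0.4138 / (0.7·0.4138 + 0.15·0.5862) ≈ 0.7671
After 'converts': P(A) = 0.3·0.7671 / (0.3·0.7671 + 0.85·0.2329) ≈ 0.5376

0.5376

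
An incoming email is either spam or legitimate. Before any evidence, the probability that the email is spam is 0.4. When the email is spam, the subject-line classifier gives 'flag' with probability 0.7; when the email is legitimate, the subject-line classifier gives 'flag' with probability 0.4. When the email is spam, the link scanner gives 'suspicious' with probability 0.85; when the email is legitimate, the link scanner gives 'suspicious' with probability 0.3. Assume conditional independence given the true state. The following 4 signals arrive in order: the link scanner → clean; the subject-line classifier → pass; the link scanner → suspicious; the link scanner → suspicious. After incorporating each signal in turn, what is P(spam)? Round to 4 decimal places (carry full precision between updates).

After the link scanner='clean': P(spam) = 0.15·0.4000 / (0.15·0.4000 + 0.7·0.6000) ≈ 0.1250
After the subject-line classifier='pass': P(spam) = 0.3·0.1250 / (0.3·0.1250 + 0.6·0.8750) ≈ 0.0667
After the link scanner='suspicious': P(spam) = 0.85·0.0667 / (0.85·0.0667 + 0.3·0.9333) ≈ 0.1683
After the link scanner='suspicious': P(spam) = 0.85·0.1683 / (0.85·0.1683 + 0.3·0.8317) ≈ 0.3644

0.3644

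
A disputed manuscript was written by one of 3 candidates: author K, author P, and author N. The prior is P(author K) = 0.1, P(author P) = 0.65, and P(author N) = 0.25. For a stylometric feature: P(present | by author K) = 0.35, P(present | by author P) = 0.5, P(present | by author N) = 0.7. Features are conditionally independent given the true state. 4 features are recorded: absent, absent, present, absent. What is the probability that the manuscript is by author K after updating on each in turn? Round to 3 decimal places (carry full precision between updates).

After 'absent': normaliser = 0.65·0.1000 + 0.5·0.6500 + 0.3·0.2500; P(author K) ≈ 0.1398, P(author P) ≈ 0.6989, P(author N) ≈ 0.1613
After 'absent': normaliser = 0.65·0.1398 + 0.5·0.6989 + 0.3·0.1613; P(author K) ≈ 0.1859, P(author P) ≈ 0.7151, P(author N) ≈ 0.0990
After 'present': normaliser = 0.35·0.1859 + 0.5·0.7151 + 0.7·0.0990; P(author K) ≈ 0.1323, P(author P) ≈ 0.7268, P(author N) ≈ 0.1409
After 'absent': normaliser = 0.65·0.1323 + 0.5·0.7268 + 0.3·0.1409; P(author K) ≈ 0.1749, P(author P) ≈ 0.7391, P(author N) ≈ 0.0860

0.175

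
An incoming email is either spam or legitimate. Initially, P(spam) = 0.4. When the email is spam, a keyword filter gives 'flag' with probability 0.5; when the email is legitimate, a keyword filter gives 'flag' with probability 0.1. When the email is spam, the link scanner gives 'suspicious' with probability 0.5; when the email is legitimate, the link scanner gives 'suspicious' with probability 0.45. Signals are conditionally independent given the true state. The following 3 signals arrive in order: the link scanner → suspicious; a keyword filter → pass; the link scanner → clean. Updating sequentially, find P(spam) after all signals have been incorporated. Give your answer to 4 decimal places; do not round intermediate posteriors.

0.2723

After the link scanner='suspicious': P(spam) = 0.5·0.4000 / (0.5·0.4000 + 0.45·0.6000) ≈ 0.4255
After a keyword filter='pass': P(spam) = 0.5·0.4255 / (0.5·0.4255 + 0.9·0.5745) ≈ 0.2915
After the link scanner='clean': P(spam) = 0.5·0.2915 / (0.5·0.2915 + 0.55·0.7085) ≈ 0.2723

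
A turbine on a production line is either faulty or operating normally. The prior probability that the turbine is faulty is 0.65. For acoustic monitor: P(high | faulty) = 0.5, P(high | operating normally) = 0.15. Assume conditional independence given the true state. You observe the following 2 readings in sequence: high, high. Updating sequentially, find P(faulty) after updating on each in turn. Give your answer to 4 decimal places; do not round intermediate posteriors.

After 'high': P(faulty) = 0.5·0.6500 / (0.5·0.6500 + 0.15·0.3500) ≈ 0.8609
After 'high': P(faulty) = 0.5·0.8609 / (0.5·0.8609 + 0.15·0.1391) ≈ 0.9538

0.9538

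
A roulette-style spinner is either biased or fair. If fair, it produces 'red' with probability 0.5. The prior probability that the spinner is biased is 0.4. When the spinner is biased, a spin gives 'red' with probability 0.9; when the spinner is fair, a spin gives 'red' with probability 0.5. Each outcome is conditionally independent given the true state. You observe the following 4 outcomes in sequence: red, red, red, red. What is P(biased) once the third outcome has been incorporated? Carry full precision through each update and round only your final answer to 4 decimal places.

Each posterior becomes the prior for the next update.
After 'red': P(biased) = 0.9·0.4000 / (0.9·0.4000 + 0.5·0.6000) ≈ 0.5455
After 'red': P(biased) = 0.9·0.5455 / (0.9·0.5455 + 0.5·0.4545) ≈ 0.6835
After 'red': P(biased) = 0.9·0.6835 / (0.9·0.6835 + 0.5·0.3165) ≈ 0.7954

0.7954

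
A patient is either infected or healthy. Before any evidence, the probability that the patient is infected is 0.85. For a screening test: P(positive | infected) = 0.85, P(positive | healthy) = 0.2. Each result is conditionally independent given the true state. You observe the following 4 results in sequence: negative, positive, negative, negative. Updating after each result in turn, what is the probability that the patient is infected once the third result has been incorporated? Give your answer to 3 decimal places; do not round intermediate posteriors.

After 'negative': P(infected) = 0.15·0.8500 / (0.15·0.8500 + 0.8·0.1500) ≈ 0.5152
After 'positive': P(infected) = 0.85·0.5152 / (0.85·0.5152 + 0.2·0.4848) ≈ 0.8187
After 'negative': P(infected) = 0.15·0.8187 / (0.15·0.8187 + 0.8·0.1813) ≈ 0.4585

0.458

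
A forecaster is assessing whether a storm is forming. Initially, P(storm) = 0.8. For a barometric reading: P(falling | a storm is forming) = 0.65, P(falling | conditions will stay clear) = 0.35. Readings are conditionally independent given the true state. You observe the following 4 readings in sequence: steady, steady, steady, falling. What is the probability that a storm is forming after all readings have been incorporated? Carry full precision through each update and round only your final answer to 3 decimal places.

After 'steady': P(storm) = 0.35·0.8000 / (0.35·0.8000 + 0.65·0.2000) ≈ 0.6829
After 'steady': P(storm) = 0.35·0.6829 / (0.35·0.6829 + 0.65·0.3171) ≈ 0.5370
After 'steady': P(storm) = 0.35·0.5370 / (0.35·0.5370 + 0.65·0.4630) ≈ 0.3844
After 'falling': P(storm) = 0.65·0.3844 / (0.65·0.3844 + 0.35·0.6156) ≈ 0.5370

0.537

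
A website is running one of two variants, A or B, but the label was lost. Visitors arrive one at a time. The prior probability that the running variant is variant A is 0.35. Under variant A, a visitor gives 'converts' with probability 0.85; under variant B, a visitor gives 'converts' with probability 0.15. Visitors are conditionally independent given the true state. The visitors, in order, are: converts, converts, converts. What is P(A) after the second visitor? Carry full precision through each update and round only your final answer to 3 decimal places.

Apply Bayes' rule sequentially, carrying P(A) forward.
After 'converts': P(A) = 0.85·0.3500 / (0.85·0.3500 + 0.15·0.6500) ≈ 0.7532
After 'converts': P(A) = 0.85·0.7532 / (0.85·0.7532 + 0.15·0.2468) ≈ 0.9453

0.945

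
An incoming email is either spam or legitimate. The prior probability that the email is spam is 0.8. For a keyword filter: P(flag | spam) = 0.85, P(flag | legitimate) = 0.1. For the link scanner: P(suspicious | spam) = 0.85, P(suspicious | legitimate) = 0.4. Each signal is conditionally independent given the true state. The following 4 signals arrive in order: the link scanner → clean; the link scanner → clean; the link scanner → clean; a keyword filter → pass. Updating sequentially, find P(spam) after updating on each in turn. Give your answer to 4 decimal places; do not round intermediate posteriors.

0.0103

After the link scanner='clean': P(spam) = 0.15·0.8000 / (0.15·0.8000 + 0.6·0.2000) ≈ 0.5000
After the link scanner='clean': P(spam) = 0.15·0.5000 / (0.15·0.5000 + 0.6·0.5000) ≈ 0.2000
After the link scanner='clean': P(spam) = 0.15·0.2000 / (0.15·0.2000 + 0.6·0.8000) ≈ 0.0588
After a keyword filter='pass': P(spam) = 0.15·0.0588 / (0.15·0.0588 + 0.9·0.9412) ≈ 0.0103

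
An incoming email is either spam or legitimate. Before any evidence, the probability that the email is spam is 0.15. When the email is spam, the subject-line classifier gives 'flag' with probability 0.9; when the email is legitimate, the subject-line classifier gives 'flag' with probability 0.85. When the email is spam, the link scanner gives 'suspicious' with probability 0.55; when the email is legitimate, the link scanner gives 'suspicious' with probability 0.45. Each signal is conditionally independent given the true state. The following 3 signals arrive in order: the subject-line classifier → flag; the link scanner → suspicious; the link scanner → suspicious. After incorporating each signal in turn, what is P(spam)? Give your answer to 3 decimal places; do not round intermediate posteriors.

0.218

After the subject-line classifier='flag': P(spam) = 0.9·0.1500 / (0.9·0.1500 + 0.85·0.8500) ≈ 0.1574
After the link scanner='suspicious': P(spam) = 0.55·0.1574 / (0.55·0.1574 + 0.45·0.8426) ≈ 0.1859
After the link scanner='suspicious': P(spam) = 0.55·0.1859 / (0.55·0.1859 + 0.45·0.8141) ≈ 0.2182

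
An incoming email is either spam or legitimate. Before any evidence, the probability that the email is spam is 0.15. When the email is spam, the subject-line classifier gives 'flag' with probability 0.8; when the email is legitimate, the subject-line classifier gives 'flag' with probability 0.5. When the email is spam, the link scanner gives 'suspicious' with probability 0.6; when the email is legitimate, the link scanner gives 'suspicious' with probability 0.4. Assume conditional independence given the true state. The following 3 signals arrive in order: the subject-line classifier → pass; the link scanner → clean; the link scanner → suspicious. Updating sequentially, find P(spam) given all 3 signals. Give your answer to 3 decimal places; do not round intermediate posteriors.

Apply Bayes' rule sequentially, carrying P(spam) forward.
After the subject-line classifier='pass': P(spam) = 0.2·0.1500 / (0.2·0.1500 + 0.5·0.8500) ≈ 0.0659
After the link scanner='clean': P(spam) = 0.4·0.0659 / (0.4·0.0659 + 0.6·0.9341) ≈ 0.0449
After the link scanner='suspicious': P(spam) = 0.6·0.0449 / (0.6·0.0449 + 0.4·0.9551) ≈ 0.0659

0.066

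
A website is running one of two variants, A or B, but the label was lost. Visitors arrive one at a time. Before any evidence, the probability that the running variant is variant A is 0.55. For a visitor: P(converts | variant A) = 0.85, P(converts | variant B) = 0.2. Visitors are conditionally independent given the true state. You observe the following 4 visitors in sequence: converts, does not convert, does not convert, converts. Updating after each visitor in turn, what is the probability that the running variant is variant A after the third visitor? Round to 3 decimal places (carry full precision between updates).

0.154

Apply Bayes' rule sequentially, carrying P(A) forward.
After 'converts': P(A) = 0.85·0.5500 / (0.85·0.5500 + 0.2·0.4500) ≈ 0.8386
After 'does not convert': P(A) = 0.15·0.8386 / (0.15·0.8386 + 0.8·0.1614) ≈ 0.4934
After 'does not convert': P(A) = 0.15·0.4934 / (0.15·0.4934 + 0.8·0.5066) ≈ 0.1544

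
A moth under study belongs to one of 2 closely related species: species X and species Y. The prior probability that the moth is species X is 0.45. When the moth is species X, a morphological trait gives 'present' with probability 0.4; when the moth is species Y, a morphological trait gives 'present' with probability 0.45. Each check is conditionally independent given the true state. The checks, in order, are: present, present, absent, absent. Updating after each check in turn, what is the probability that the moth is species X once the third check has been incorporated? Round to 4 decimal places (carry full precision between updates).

Apply Bayes' rule sequentially, carrying P(species X) forward.
After 'present': P(species X) = 0.4·0.4500 / (0.4·0.4500 + 0.45·0.5500) ≈ 0.4211
After 'present': P(species X) = 0.4·0.4211 / (0.4·0.4211 + 0.45·0.5789) ≈ 0.3926
After 'absent': P(species X) = 0.6·0.3926 / (0.6·0.3926 + 0.55·0.6074) ≈ 0.4136

0.4136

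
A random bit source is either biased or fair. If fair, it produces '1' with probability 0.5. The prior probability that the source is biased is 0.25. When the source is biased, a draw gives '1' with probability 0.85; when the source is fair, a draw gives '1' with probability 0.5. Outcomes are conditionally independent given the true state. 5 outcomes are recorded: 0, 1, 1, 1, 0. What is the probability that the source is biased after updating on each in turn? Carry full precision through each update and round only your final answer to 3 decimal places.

0.128

After '0': P(biased) = 0.15·0.2500 / (0.15·0.2500 + 0.5·0.7500) ≈ 0.0909
After '1': P(biased) = 0.85·0.0909 / (0.85·0.0909 + 0.5·0.9091) ≈ 0.1453
After '1': P(biased) = 0.85·0.1453 / (0.85·0.1453 + 0.5·0.8547) ≈ 0.2242
After '1': P(biased) = 0.85·0.2242 / (0.85·0.2242 + 0.5·0.7758) ≈ 0.3294
After '0': P(biased) = 0.15·0.3294 / (0.15·0.3294 + 0.5·0.6706) ≈ 0.1285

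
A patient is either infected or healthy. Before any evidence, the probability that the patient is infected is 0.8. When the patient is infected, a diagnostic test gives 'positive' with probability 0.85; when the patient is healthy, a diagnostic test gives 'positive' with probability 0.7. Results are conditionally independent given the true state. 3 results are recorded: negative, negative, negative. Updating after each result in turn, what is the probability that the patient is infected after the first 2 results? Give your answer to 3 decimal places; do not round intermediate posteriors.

0.500

After 'negative': P(infected) = 0.15·0.8000 / (0.15·0.8000 + 0.3·0.2000) ≈ 0.6667
After 'negative': P(infected) = 0.15·0.6667 / (0.15·0.6667 + 0.3·0.3333) ≈ 0.5000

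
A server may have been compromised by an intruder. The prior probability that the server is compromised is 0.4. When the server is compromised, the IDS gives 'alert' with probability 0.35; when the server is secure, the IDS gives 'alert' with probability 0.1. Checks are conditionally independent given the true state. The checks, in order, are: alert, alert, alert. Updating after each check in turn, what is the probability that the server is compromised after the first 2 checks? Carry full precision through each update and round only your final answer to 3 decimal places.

After 'alert': P(compromised) = 0.35·0.4000 / (0.35·0.4000 + 0.1·0.6000) ≈ 0.7000
After 'alert': P(compromised) = 0.35·0.7000 / (0.35·0.7000 + 0.1·0.3000) ≈ 0.8909

0.891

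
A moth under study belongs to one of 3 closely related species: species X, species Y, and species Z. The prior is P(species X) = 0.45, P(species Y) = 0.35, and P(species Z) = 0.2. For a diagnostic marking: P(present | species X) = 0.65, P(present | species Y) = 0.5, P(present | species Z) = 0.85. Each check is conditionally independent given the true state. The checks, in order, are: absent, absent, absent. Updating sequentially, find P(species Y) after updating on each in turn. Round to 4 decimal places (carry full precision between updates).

After 'absent': normaliser = 0.35·0.4500 + 0.5·0.3500 + 0.15·0.2000; P(species X) ≈ 0.4345, P(species Y) ≈ 0.4828, P(species Z) ≈ 0.0828
After 'absent': normaliser = 0.35·0.4345 + 0.5·0.4828 + 0.15·0.0828; P(species X) ≈ 0.3747, P(species Y) ≈ 0.5947, P(species Z) ≈ 0.0306
After 'absent': normaliser = 0.35·0.3747 + 0.5·0.5947 + 0.15·0.0306; P(species X) ≈ 0.3028, P(species Y) ≈ 0.6866, P(species Z) ≈ 0.0106

0.6866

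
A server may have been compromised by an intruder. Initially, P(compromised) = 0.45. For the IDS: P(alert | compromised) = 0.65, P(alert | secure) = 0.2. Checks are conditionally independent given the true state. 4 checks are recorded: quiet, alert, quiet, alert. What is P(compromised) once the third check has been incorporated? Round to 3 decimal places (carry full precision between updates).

0.337

Each posterior becomes the prior for the next update.
After 'quiet': P(compromised) = 0.35·0.4500 / (0.35·0.4500 + 0.8·0.5500) ≈ 0.2636
After 'alert': P(compromised) = 0.65·0.2636 / (0.65·0.2636 + 0.2·0.7364) ≈ 0.5378
After 'quiet': P(compromised) = 0.35·0.5378 / (0.35·0.5378 + 0.8·0.4622) ≈ 0.3373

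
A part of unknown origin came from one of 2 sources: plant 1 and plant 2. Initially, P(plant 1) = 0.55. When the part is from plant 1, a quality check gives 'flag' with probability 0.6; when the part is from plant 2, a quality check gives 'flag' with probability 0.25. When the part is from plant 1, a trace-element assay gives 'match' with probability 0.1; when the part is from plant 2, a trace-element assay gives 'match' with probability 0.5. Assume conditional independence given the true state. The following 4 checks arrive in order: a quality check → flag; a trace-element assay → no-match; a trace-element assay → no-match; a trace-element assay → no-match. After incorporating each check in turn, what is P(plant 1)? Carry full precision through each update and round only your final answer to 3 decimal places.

0.945

After a quality check='flag': P(plant 1) = 0.6·0.5500 / (0.6·0.5500 + 0.25·0.4500) ≈ 0.7458
After a trace-element assay='no-match': P(plant 1) = 0.9·0.7458 / (0.9·0.7458 + 0.5·0.2542) ≈ 0.8408
After a trace-element assay='no-match': P(plant 1) = 0.9·0.8408 / (0.9·0.8408 + 0.5·0.1592) ≈ 0.9048
After a trace-element assay='no-match': P(plant 1) = 0.9·0.9048 / (0.9·0.9048 + 0.5·0.0952) ≈ 0.9448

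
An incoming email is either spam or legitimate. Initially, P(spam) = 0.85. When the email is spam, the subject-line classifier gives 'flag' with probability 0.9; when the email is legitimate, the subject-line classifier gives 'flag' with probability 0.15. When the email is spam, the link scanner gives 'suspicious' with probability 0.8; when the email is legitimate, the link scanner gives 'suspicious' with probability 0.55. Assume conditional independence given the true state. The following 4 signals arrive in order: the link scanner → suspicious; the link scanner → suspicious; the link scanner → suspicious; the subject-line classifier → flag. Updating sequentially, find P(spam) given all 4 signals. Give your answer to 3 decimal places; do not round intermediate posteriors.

0.991

After the link scanner='suspicious': P(spam) = 0.8·0.8500 / (0.8·0.8500 + 0.55·0.1500) ≈ 0.8918
After the link scanner='suspicious': P(spam) = 0.8·0.8918 / (0.8·0.8918 + 0.55·0.1082) ≈ 0.9230
After the link scanner='suspicious': P(spam) = 0.8·0.9230 / (0.8·0.9230 + 0.55·0.0770) ≈ 0.9458
After the subject-line classifier='flag': P(spam) = 0.9·0.9458 / (0.9·0.9458 + 0.15·0.0542) ≈ 0.9905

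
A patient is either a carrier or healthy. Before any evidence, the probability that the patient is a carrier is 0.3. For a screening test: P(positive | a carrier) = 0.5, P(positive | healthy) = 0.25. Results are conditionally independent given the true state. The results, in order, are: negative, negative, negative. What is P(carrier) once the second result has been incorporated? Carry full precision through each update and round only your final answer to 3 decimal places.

0.160

Apply Bayes' rule sequentially, carrying P(carrier) forward.
After 'negative': P(carrier) = 0.5·0.3000 / (0.5·0.3000 + 0.75·0.7000) ≈ 0.2222
After 'negative': P(carrier) = 0.5·0.2222 / (0.5·0.2222 + 0.75·0.7778) ≈ 0.1600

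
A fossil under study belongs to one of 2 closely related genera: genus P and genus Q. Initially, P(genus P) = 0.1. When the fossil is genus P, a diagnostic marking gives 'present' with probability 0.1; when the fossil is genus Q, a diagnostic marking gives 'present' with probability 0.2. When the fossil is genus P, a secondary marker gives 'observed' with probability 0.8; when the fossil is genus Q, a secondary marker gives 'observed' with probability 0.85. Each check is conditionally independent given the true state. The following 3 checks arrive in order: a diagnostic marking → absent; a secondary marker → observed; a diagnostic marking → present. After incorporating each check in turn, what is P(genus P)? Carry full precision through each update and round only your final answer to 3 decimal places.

0.056

Each posterior becomes the prior for the next update.
After a diagnostic marking='absent': P(genus P) = 0.9·0.1000 / (0.9·0.1000 + 0.8·0.9000) ≈ 0.1111
After a secondary marker='observed': P(genus P) = 0.8·0.1111 / (0.8·0.1111 + 0.85·0.8889) ≈ 0.1053
After a diagnostic marking='present': P(genus P) = 0.1·0.1053 / (0.1·0.1053 + 0.2·0.8947) ≈ 0.0556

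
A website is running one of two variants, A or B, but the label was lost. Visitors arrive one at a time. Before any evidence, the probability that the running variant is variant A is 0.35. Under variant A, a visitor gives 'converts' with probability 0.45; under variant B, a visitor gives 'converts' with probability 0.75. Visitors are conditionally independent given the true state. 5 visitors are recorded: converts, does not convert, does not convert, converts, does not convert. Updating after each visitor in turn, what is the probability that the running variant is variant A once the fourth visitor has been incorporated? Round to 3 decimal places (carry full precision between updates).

After 'converts': P(A) = 0.45·0.3500 / (0.45·0.3500 + 0.75·0.6500) ≈ 0.2442
After 'does not convert': P(A) = 0.55·0.2442 / (0.55·0.2442 + 0.25·0.7558) ≈ 0.4155
After 'does not convert': P(A) = 0.55·0.4155 / (0.55·0.4155 + 0.25·0.5845) ≈ 0.6099
After 'converts': P(A) = 0.45·0.6099 / (0.45·0.6099 + 0.75·0.3901) ≈ 0.4841

0.484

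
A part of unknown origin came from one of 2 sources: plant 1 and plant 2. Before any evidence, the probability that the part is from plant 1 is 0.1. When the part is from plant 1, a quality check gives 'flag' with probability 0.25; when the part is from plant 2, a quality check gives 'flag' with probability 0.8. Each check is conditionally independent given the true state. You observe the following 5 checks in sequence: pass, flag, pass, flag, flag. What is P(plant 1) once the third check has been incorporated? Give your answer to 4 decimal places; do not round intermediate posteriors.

0.3281

After 'pass': P(plant 1) = 0.75·0.1000 / (0.75·0.1000 + 0.2·0.9000) ≈ 0.2941
After 'flag': P(plant 1) = 0.25·0.2941 / (0.25·0.2941 + 0.8·0.7059) ≈ 0.1152
After 'pass': P(plant 1) = 0.75·0.1152 / (0.75·0.1152 + 0.2·0.8848) ≈ 0.3281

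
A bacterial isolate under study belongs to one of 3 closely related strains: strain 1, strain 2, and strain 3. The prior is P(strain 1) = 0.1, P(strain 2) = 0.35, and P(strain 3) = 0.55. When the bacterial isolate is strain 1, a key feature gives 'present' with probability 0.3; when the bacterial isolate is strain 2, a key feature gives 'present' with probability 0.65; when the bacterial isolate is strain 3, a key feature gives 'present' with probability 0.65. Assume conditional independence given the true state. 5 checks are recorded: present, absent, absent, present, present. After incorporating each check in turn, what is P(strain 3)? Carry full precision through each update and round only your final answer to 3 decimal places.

Apply Bayes' rule sequentially, carrying P(strain 3) forward.
After 'present': normaliser = 0.3·0.1000 + 0.65·0.3500 + 0.65·0.5500; P(strain 1) ≈ 0.0488, P(strain 2) ≈ 0.3699, P(strain 3) ≈ 0.5813
After 'absent': normaliser = 0.7·0.0488 + 0.35·0.3699 + 0.35·0.5813; P(strain 1) ≈ 0.0930, P(strain 2) ≈ 0.3527, P(strain 3) ≈ 0.5543
After 'absent': normaliser = 0.7·0.0930 + 0.35·0.3527 + 0.35·0.5543; P(strain 1) ≈ 0.1702, P(strain 2) ≈ 0.3227, P(strain 3) ≈ 0.5071
After 'present': normaliser = 0.3·0.1702 + 0.65·0.3227 + 0.65·0.5071; P(strain 1) ≈ 0.0865, P(strain 2) ≈ 0.3553, P(strain 3) ≈ 0.5583
After 'present': normaliser = 0.3·0.0865 + 0.65·0.3553 + 0.65·0.5583; P(strain 1) ≈ 0.0419, P(strain 2) ≈ 0.3726, P(strain 3) ≈ 0.5855

0.586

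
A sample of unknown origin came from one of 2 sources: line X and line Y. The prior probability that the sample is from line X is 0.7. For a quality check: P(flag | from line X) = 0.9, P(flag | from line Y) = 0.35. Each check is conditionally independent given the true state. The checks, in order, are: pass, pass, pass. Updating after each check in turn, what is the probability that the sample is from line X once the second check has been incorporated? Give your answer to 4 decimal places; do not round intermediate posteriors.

0.0523

After 'pass': P(line X) = 0.1·0.7000 / (0.1·0.7000 + 0.65·0.3000) ≈ 0.2642
After 'pass': P(line X) = 0.1·0.2642 / (0.1·0.2642 + 0.65·0.7358) ≈ 0.0523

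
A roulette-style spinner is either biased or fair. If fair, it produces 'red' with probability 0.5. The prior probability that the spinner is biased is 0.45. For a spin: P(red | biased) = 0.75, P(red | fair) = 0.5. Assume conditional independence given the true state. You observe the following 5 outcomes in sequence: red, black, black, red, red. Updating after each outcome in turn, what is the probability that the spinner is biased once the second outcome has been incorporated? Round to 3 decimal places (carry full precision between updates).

After 'red': P(biased) = 0.75·0.4500 / (0.75·0.4500 + 0.5·0.5500) ≈ 0.5510
After 'black': P(biased) = 0.25·0.5510 / (0.25·0.5510 + 0.5·0.4490) ≈ 0.3803

0.380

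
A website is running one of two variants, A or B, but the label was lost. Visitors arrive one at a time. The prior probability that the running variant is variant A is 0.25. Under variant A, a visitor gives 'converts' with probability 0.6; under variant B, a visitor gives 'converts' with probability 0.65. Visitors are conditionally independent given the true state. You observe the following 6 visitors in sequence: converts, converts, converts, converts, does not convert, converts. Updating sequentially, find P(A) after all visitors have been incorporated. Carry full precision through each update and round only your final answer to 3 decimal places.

After 'converts': P(A) = 0.6·0.2500 / (0.6·0.2500 + 0.65·0.7500) ≈ 0.2353
After 'converts': P(A) = 0.6·0.2353 / (0.6·0.2353 + 0.65·0.7647) ≈ 0.2212
After 'converts': P(A) = 0.6·0.2212 / (0.6·0.2212 + 0.65·0.7788) ≈ 0.2077
After 'converts': P(A) = 0.6·0.2077 / (0.6·0.2077 + 0.65·0.7923) ≈ 0.1949
After 'does not convert': P(A) = 0.4·0.1949 / (0.4·0.1949 + 0.35·0.8051) ≈ 0.2167
After 'converts': P(A) = 0.6·0.2167 / (0.6·0.2167 + 0.65·0.7833) ≈ 0.2034

0.203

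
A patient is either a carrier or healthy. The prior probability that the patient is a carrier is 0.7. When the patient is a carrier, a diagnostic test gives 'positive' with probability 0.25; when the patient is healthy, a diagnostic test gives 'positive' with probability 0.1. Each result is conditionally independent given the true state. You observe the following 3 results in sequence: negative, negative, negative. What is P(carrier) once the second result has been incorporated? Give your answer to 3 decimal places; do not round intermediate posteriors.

0.618

After 'negative': P(carrier) = 0.75·0.7000 / (0.75·0.7000 + 0.9·0.3000) ≈ 0.6604
After 'negative': P(carrier) = 0.75·0.6604 / (0.75·0.6604 + 0.9·0.3396) ≈ 0.6184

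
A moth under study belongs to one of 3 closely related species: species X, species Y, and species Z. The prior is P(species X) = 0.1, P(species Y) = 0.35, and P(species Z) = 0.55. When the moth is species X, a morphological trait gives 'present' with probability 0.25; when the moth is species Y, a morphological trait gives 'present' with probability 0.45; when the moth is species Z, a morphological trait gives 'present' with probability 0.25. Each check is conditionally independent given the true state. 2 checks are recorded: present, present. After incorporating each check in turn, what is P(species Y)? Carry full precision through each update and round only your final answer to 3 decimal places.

0.636

After 'present': normaliser = 0.25·0.1000 + 0.45·0.3500 + 0.25·0.5500; P(species X) ≈ 0.0781, P(species Y) ≈ 0.4922, P(species Z) ≈ 0.4297
After 'present': normaliser = 0.25·0.0781 + 0.45·0.4922 + 0.25·0.4297; P(species X) ≈ 0.0561, P(species Y) ≈ 0.6357, P(species Z) ≈ 0.3083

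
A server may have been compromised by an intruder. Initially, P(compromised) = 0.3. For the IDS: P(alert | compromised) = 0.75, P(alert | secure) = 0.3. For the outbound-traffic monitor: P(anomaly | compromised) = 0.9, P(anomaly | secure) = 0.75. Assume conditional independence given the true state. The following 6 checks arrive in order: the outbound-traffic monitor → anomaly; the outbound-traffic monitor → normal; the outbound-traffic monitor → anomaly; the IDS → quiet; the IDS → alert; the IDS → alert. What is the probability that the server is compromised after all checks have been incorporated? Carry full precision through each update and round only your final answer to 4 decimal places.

Apply Bayes' rule sequentially, carrying P(compromised) forward.
After the outbound-traffic monitor='anomaly': P(compromised) = 0.9·0.3000 / (0.9·0.3000 + 0.75·0.7000) ≈ 0.3396
After the outbound-traffic monitor='normal': P(compromised) = 0.1·0.3396 / (0.1·0.3396 + 0.25·0.6604) ≈ 0.1706
After the outbound-traffic monitor='anomaly': P(compromised) = 0.9·0.1706 / (0.9·0.1706 + 0.75·0.8294) ≈ 0.1980
After the IDS='quiet': P(compromised) = 0.25·0.1980 / (0.25·0.1980 + 0.7·0.8020) ≈ 0.0810
After the IDS='alert': P(compromised) = 0.75·0.0810 / (0.75·0.0810 + 0.3·0.9190) ≈ 0.1806
After the IDS='alert': P(compromised) = 0.75·0.1806 / (0.75·0.1806 + 0.3·0.8194) ≈ 0.3553

0.3553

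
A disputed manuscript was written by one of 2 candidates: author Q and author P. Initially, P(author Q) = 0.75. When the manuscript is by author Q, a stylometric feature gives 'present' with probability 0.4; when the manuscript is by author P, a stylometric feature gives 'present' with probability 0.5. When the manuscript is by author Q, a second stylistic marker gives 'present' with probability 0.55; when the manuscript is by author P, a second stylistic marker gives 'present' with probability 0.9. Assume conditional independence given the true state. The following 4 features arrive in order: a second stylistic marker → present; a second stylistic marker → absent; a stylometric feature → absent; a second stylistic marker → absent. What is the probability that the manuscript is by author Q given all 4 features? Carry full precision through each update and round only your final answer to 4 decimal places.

After a second stylistic marker='present': P(author Q) = 0.55·0.7500 / (0.55·0.7500 + 0.9·0.2500) ≈ 0.6471
After a second stylistic marker='absent': P(author Q) = 0.45·0.6471 / (0.45·0.6471 + 0.1·0.3529) ≈ 0.8919
After a stylometric feature='absent': P(author Q) = 0.6·0.8919 / (0.6·0.8919 + 0.5·0.1081) ≈ 0.9083
After a second stylistic marker='absent': P(author Q) = 0.45·0.9083 / (0.45·0.9083 + 0.1·0.0917) ≈ 0.9780

0.9780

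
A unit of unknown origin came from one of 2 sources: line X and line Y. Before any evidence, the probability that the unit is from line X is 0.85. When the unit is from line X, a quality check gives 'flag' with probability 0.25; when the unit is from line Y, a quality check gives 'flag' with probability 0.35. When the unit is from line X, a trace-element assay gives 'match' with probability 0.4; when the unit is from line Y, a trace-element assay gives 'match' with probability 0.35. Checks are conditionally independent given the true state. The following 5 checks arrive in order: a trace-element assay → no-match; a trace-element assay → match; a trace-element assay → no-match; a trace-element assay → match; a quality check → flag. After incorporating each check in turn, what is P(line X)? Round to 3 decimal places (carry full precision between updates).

After a trace-element assay='no-match': P(line X) = 0.6·0.8500 / (0.6·0.8500 + 0.65·0.1500) ≈ 0.8395
After a trace-element assay='match': P(line X) = 0.4·0.8395 / (0.4·0.8395 + 0.35·0.1605) ≈ 0.8567
After a trace-element assay='no-match': P(line X) = 0.6·0.8567 / (0.6·0.8567 + 0.65·0.1433) ≈ 0.8466
After a trace-element assay='match': P(line X) = 0.4·0.8466 / (0.4·0.8466 + 0.35·0.1534) ≈ 0.8631
After a quality check='flag': P(line X) = 0.25·0.8631 / (0.25·0.8631 + 0.35·0.1369) ≈ 0.8183

0.818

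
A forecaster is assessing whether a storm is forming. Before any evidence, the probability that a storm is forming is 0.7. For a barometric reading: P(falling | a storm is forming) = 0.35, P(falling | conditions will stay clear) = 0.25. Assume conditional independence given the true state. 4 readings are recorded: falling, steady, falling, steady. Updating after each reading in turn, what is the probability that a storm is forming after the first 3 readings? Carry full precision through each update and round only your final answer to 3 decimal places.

After 'falling': P(storm) = 0.35·0.7000 / (0.35·0.7000 + 0.25·0.3000) ≈ 0.7656
After 'steady': P(storm) = 0.65·0.7656 / (0.65·0.7656 + 0.75·0.2344) ≈ 0.7390
After 'falling': P(storm) = 0.35·0.7390 / (0.35·0.7390 + 0.25·0.2610) ≈ 0.7985

0.799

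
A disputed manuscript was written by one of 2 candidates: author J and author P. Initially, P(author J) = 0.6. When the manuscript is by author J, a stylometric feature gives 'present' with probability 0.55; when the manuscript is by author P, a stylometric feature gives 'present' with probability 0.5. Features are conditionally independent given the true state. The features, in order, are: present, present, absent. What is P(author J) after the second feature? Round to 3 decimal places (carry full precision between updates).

After 'present': P(author J) = 0.55·0.6000 / (0.55·0.6000 + 0.5·0.4000) ≈ 0.6226
After 'present': P(author J) = 0.55·0.6226 / (0.55·0.6226 + 0.5·0.3774) ≈ 0.6448

0.645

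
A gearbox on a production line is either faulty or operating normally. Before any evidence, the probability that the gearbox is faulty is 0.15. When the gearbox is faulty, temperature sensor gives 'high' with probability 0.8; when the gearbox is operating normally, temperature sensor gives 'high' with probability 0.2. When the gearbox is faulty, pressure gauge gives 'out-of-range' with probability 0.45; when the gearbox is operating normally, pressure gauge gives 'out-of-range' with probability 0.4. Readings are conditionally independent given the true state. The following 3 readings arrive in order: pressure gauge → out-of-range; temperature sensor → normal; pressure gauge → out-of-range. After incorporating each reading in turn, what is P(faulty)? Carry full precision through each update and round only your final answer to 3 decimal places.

After pressure gauge='out-of-range': P(faulty) = 0.45·0.1500 / (0.45·0.1500 + 0.4·0.8500) ≈ 0.1656
After temperature sensor='normal': P(faulty) = 0.2·0.1656 / (0.2·0.1656 + 0.8·0.8344) ≈ 0.0473
After pressure gauge='out-of-range': P(faulty) = 0.45·0.0473 / (0.45·0.0473 + 0.4·0.9527) ≈ 0.0529

0.053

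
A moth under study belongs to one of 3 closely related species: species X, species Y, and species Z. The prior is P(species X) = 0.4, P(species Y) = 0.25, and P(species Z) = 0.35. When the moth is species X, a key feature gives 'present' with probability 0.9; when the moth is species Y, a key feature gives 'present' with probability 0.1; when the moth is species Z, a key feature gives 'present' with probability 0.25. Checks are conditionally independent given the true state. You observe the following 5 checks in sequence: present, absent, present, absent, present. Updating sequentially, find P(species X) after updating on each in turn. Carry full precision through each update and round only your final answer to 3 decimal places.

0.471

After 'present': normaliser = 0.9·0.4000 + 0.1·0.2500 + 0.25·0.3500; P(species X) ≈ 0.7619, P(species Y) ≈ 0.0529, P(species Z) ≈ 0.1852
After 'absent': normaliser = 0.1·0.7619 + 0.9·0.0529 + 0.75·0.1852; P(species X) ≈ 0.2900, P(species Y) ≈ 0.1813, P(species Z) ≈ 0.5287
After 'present': normaliser = 0.9·0.2900 + 0.1·0.1813 + 0.25·0.5287; P(species X) ≈ 0.6346, P(species Y) ≈ 0.0441, P(species Z) ≈ 0.3213
After 'absent': normaliser = 0.1·0.6346 + 0.9·0.0441 + 0.75·0.3213; P(species X) ≈ 0.1844, P(species Y) ≈ 0.1153, P(species Z) ≈ 0.7003
After 'present': normaliser = 0.9·0.1844 + 0.1·0.1153 + 0.25·0.7003; P(species X) ≈ 0.4707, P(species Y) ≈ 0.0327, P(species Z) ≈ 0.4966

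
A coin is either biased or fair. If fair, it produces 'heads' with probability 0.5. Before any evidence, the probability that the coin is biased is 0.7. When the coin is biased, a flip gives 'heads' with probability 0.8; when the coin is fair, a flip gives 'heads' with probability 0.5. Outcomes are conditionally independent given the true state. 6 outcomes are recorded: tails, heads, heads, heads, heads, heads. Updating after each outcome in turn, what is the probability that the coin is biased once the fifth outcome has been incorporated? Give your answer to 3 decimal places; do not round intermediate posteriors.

0.859

After 'tails': P(biased) = 0.2·0.7000 / (0.2·0.7000 + 0.5·0.3000) ≈ 0.4828
After 'heads': P(biased) = 0.8·0.4828 / (0.8·0.4828 + 0.5·0.5172) ≈ 0.5989
After 'heads': P(biased) = 0.8·0.5989 / (0.8·0.5989 + 0.5·0.4011) ≈ 0.7050
After 'heads': P(biased) = 0.8·0.7050 / (0.8·0.7050 + 0.5·0.2950) ≈ 0.7927
After 'heads': P(biased) = 0.8·0.7927 / (0.8·0.7927 + 0.5·0.2073) ≈ 0.8595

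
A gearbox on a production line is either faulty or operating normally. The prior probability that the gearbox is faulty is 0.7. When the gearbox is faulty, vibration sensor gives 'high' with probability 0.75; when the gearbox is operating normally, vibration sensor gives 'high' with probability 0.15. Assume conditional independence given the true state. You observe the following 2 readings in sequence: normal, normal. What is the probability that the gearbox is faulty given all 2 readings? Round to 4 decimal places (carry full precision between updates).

0.1679

After 'normal': P(faulty) = 0.25·0.7000 / (0.25·0.7000 + 0.85·0.3000) ≈ 0.4070
After 'normal': P(faulty) = 0.25·0.4070 / (0.25·0.4070 + 0.85·0.5930) ≈ 0.1679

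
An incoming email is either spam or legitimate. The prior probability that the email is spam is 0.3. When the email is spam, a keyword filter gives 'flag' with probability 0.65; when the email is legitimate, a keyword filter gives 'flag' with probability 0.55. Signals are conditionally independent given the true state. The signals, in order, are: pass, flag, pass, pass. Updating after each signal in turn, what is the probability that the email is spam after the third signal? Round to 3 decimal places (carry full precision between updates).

After 'pass': P(spam) = 0.35·0.3000 / (0.35·0.3000 + 0.45·0.7000) ≈ 0.2500
After 'flag': P(spam) = 0.65·0.2500 / (0.65·0.2500 + 0.55·0.7500) ≈ 0.2826
After 'pass': P(spam) = 0.35·0.2826 / (0.35·0.2826 + 0.45·0.7174) ≈ 0.2345

0.235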